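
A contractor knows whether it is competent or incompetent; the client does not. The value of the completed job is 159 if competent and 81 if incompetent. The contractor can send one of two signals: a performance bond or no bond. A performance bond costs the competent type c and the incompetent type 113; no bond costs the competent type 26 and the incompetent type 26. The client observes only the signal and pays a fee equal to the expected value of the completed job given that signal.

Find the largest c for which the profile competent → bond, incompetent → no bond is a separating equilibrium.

104

Under separation: bond → competent (pays 159); no bond → incompetent (pays 81).
Incompetent: 81 − 26 = 55 ≥ 159 − 113 = 46. Holds regardless of c. ✓
Competent: 159 − c ≥ 81 − 26, so c ≤ 159 − 55 = 104.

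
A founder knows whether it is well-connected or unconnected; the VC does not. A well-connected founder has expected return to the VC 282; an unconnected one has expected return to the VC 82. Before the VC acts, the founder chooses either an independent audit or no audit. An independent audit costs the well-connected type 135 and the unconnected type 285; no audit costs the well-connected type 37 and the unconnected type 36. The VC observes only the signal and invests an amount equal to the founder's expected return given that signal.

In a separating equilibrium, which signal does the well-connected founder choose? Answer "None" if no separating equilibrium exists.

audit

Try well-connected → audit, unconnected → no audit:
  If types separate, audit earns payment 282 and no audit earns 82.
  Well-connected: audit gives 282 − 135 = 147; no audit gives 82 − 37 = 45. No deviation. ✓
  Unconnected: no audit gives 82 − 36 = 46; audit gives 282 − 285 = -3. No deviation. ✓
Both hold — the well-connected type sends audit.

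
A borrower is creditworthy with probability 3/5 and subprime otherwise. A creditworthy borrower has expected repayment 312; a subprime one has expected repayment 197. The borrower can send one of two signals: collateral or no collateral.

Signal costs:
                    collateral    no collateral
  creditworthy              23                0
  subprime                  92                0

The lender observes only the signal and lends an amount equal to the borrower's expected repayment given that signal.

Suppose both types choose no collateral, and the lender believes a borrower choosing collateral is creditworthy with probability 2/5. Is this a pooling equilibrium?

At the pooled signal (no collateral) the lender holds the prior 3/5 and pays 3/5·312 + 2/5·197 = 266. Off-path (collateral) belief 2/5 gives 2/5·312 + 3/5·197 = 243.
Creditworthy: no collateral gives 266 − 0 = 266; collateral gives 243 − 23 = 220. Stays. ✓
Subprime: no collateral gives 266 − 0 = 266; collateral gives 243 − 92 = 151. Stays. ✓

Yes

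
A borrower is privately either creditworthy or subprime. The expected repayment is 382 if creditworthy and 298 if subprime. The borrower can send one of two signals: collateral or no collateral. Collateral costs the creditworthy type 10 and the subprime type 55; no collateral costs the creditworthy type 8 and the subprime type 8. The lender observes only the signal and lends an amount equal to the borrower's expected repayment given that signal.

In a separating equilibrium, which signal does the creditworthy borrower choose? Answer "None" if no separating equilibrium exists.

Try creditworthy → collateral, subprime → no collateral:
  Under separation the lender infers type exactly: collateral → creditworthy (pays 382), no collateral → subprime (pays 298).
  Creditworthy: collateral gives 382 − 10 = 372; no collateral gives 298 − 8 = 290. No deviation. ✓
  Subprime: no collateral gives 298 − 8 = 290; collateral gives 382 − 55 = 327. Would deviate. ✗
Try creditworthy → no collateral, subprime → collateral:
  Under separation the lender infers type exactly: no collateral → creditworthy (pays 382), collateral → subprime (pays 298).
  Creditworthy: no collateral gives 382 − 8 = 374; collateral gives 298 − 10 = 288. No deviation. ✓
  Subprime: collateral gives 298 − 55 = 243; no collateral gives 382 − 8 = 374. Would deviate. ✗
Neither assignment is incentive-compatible.

None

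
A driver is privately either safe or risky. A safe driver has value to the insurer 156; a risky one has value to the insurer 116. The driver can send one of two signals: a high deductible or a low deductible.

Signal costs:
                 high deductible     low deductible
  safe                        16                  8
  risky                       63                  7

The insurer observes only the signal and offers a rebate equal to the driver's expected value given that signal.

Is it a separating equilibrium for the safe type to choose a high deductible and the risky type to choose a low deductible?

If types separate, high deductible earns payment 156 and low deductible earns 116.
Safe: high deductible gives 156 − 16 = 140; low deductible gives 116 − 8 = 108. No deviation. ✓
Risky: low deductible gives 116 − 7 = 109; high deductible gives 156 − 63 = 93. No deviation. ✓
Both incentive constraints hold.

Yes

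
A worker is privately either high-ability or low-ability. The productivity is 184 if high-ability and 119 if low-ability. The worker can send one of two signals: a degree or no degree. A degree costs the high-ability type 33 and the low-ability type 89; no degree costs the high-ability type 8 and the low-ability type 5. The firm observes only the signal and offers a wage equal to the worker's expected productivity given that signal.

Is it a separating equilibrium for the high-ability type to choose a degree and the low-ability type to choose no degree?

Yes

Under separation the firm infers type exactly: degree → high-ability (pays 184), no degree → low-ability (pays 119).
High-ability: degree gives 184 − 33 = 151; no degree gives 119 − 8 = 111. No deviation. ✓
Low-ability: no degree gives 119 − 5 = 114; degree gives 184 − 89 = 95. No deviation. ✓
Both incentive constraints hold.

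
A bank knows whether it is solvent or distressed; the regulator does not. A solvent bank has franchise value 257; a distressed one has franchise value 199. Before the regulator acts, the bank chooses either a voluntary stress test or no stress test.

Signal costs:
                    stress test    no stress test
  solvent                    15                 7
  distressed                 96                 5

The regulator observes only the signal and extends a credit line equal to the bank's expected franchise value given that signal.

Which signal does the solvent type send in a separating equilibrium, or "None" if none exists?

stress test

Try solvent → stress test, distressed → no stress test:
  Under separation the regulator infers type exactly: stress test → solvent (pays 257), no stress test → distressed (pays 199).
  Solvent: stress test gives 257 − 15 = 242; no stress test gives 199 − 7 = 192. No deviation. ✓
  Distressed: no stress test gives 199 − 5 = 194; stress test gives 257 − 96 = 161. No deviation. ✓
Both hold — the solvent type sends stress test.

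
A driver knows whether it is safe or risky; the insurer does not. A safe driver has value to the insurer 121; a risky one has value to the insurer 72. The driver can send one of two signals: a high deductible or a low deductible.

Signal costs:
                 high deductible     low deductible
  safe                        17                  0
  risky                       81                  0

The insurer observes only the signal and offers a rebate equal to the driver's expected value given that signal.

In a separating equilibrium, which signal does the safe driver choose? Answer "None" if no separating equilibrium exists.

Try safe → high deductible, risky → low deductible:
  If types separate, high deductible earns payment 121 and low deductible earns 72.
  Safe: high deductible gives 121 − 17 = 104; low deductible gives 72 − 0 = 72. No deviation. ✓
  Risky: low deductible gives 72 − 0 = 72; high deductible gives 121 − 81 = 40. No deviation. ✓
Both hold — the safe type sends high deductible.

high deductible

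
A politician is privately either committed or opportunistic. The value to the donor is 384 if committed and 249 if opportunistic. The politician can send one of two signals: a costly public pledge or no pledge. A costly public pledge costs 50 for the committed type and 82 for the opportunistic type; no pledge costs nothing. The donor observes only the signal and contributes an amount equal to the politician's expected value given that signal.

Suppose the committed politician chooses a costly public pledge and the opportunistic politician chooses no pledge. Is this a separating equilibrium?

No

Under separation the donor infers type exactly: pledge → committed (pays 384), no pledge → opportunistic (pays 249).
Committed: pledge gives 384 − 50 = 334; no pledge gives 249 − 0 = 249. No deviation. ✓
Opportunistic: no pledge gives 249 − 0 = 249; pledge gives 384 − 82 = 302. Would deviate. ✗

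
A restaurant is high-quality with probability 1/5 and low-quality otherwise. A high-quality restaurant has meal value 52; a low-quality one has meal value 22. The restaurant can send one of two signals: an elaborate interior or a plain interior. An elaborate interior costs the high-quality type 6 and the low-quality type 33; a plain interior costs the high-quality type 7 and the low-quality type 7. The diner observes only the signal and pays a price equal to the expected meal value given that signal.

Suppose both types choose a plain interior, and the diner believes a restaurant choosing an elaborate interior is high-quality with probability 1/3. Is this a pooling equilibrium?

On the equilibrium path (plain interior) the diner holds the prior 1/5 and pays 1/5·52 + 4/5·22 = 28. Off-path (elaborate interior) belief 1/3 gives 1/3·52 + 2/3·22 = 32.
High-quality: plain interior gives 28 − 7 = 21; elaborate interior gives 32 − 6 = 26. Deviates. ✗
Low-quality: plain interior gives 28 − 7 = 21; elaborate interior gives 32 − 33 = -1. Stays. ✓

No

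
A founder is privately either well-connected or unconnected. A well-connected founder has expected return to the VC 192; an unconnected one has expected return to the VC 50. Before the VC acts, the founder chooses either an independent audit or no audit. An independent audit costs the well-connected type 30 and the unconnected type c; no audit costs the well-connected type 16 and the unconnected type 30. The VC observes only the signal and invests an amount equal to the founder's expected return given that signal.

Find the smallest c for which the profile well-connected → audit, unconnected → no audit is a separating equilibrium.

Under separation: audit → well-connected (pays 192); no audit → unconnected (pays 50).
Well-connected: 192 − 30 = 162 ≥ 50 − 16 = 34. Holds regardless of c. ✓
Unconnected: 50 − 30 ≥ 192 − c, so c ≥ 192 − 20 = 172.

172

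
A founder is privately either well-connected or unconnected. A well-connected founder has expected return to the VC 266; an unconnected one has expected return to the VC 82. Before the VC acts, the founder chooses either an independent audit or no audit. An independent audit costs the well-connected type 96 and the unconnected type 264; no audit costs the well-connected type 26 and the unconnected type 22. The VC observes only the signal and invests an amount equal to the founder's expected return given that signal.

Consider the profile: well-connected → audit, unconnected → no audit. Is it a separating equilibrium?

Yes

Under separation the VC infers type exactly: audit → well-connected (pays 266), no audit → unconnected (pays 82).
Well-connected: audit gives 266 − 96 = 170; no audit gives 82 − 26 = 56. No deviation. ✓
Unconnected: no audit gives 82 − 22 = 60; audit gives 266 − 264 = 2. No deviation. ✓
Both incentive constraints hold.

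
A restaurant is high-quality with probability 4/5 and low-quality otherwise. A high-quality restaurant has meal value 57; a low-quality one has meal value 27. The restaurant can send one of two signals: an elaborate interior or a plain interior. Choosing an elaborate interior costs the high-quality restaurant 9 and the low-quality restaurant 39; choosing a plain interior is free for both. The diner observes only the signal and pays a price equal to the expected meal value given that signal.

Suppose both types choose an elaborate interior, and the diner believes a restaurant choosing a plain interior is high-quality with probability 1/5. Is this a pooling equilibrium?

On the equilibrium path (elaborate interior) the diner holds the prior 4/5 and pays 4/5·57 + 1/5·27 = 51. Off-path (plain interior) belief 1/5 gives 1/5·57 + 4/5·27 = 33.
High-quality: elaborate interior gives 51 − 9 = 42; plain interior gives 33 − 0 = 33. Stays. ✓
Low-quality: elaborate interior gives 51 − 39 = 12; plain interior gives 33 − 0 = 33. Deviates. ✗

No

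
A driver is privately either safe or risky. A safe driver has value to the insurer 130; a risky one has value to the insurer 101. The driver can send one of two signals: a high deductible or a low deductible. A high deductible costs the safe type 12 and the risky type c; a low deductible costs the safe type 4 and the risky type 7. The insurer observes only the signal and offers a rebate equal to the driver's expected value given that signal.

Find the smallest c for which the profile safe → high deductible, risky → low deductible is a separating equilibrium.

Under separation: high deductible → safe (pays 130); low deductible → risky (pays 101).
Safe: 130 − 12 = 118 ≥ 101 − 4 = 97. Holds regardless of c. ✓
Risky: 101 − 7 ≥ 130 − c, so c ≥ 130 − 94 = 36.

36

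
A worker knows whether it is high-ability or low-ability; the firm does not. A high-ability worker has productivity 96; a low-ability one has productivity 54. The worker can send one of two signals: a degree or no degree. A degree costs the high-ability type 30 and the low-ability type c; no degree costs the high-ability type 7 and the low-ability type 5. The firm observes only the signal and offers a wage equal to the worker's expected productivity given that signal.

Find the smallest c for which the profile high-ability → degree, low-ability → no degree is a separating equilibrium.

47

Under separation: degree → high-ability (pays 96); no degree → low-ability (pays 54).
High-ability: 96 − 30 = 66 ≥ 54 − 7 = 47. Holds regardless of c. ✓
Low-ability: 54 − 5 ≥ 96 − c, so c ≥ 96 − 49 = 47.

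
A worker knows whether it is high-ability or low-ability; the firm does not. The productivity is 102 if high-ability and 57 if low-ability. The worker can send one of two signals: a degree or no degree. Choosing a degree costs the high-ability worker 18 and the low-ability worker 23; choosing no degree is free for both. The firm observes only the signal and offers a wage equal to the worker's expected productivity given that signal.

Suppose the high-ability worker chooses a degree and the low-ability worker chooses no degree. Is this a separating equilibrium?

Under separation the firm infers type exactly: degree → high-ability (pays 102), no degree → low-ability (pays 57).
High-ability: degree gives 102 − 18 = 84; no degree gives 57 − 0 = 57. No deviation. ✓
Low-ability: no degree gives 57 − 0 = 57; degree gives 102 − 23 = 79. Would deviate. ✗

No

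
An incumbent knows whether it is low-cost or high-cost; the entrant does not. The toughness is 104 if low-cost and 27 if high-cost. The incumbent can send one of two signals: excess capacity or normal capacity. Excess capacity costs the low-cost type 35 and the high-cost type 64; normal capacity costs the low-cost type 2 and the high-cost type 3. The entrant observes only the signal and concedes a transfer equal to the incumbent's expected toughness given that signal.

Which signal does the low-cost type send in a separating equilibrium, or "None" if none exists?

Try low-cost → excess capacity, high-cost → normal capacity:
  If types separate, excess capacity earns payment 104 and normal capacity earns 27.
  Low-cost: excess capacity gives 104 − 35 = 69; normal capacity gives 27 − 2 = 25. No deviation. ✓
  High-cost: normal capacity gives 27 − 3 = 24; excess capacity gives 104 − 64 = 40. Would deviate. ✗
Try low-cost → normal capacity, high-cost → excess capacity:
  If types separate, normal capacity earns payment 104 and excess capacity earns 27.
  Low-cost: normal capacity gives 104 − 2 = 102; excess capacity gives 27 − 35 = -8. No deviation. ✓
  High-cost: excess capacity gives 27 − 64 = -37; normal capacity gives 104 − 3 = 101. Would deviate. ✗
Neither assignment is incentive-compatible.

None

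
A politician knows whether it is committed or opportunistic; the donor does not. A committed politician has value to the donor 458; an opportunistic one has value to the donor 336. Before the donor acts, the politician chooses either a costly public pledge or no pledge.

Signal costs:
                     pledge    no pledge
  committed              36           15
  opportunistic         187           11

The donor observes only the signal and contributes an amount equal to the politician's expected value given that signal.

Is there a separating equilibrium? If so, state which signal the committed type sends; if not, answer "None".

pledge

Try committed → pledge, opportunistic → no pledge:
  If types separate, pledge earns payment 458 and no pledge earns 336.
  Committed: pledge gives 458 − 36 = 422; no pledge gives 336 − 15 = 321. No deviation. ✓
  Opportunistic: no pledge gives 336 − 11 = 325; pledge gives 458 − 187 = 271. No deviation. ✓
Both hold — the committed type sends pledge.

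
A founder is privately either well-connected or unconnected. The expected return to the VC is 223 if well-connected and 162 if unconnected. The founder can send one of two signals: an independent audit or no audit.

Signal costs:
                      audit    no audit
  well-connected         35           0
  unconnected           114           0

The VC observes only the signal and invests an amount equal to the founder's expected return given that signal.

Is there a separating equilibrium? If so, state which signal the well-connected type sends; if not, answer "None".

Try well-connected → audit, unconnected → no audit:
  If types separate, audit earns payment 223 and no audit earns 162.
  Well-connected: audit gives 223 − 35 = 188; no audit gives 162 − 0 = 162. No deviation. ✓
  Unconnected: no audit gives 162 − 0 = 162; audit gives 223 − 114 = 109. No deviation. ✓
Both hold — the well-connected type sends audit.

audit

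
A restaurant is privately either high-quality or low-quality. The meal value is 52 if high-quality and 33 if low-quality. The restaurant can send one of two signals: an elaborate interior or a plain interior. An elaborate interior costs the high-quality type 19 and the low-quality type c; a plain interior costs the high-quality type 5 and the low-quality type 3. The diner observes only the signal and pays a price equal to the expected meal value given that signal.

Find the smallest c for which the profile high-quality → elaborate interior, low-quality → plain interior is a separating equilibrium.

Under separation: elaborate interior → high-quality (pays 52); plain interior → low-quality (pays 33).
High-quality: 52 − 19 = 33 ≥ 33 − 5 = 28. Holds regardless of c. ✓
Low-quality: 33 − 3 ≥ 52 − c, so c ≥ 52 − 30 = 22.

22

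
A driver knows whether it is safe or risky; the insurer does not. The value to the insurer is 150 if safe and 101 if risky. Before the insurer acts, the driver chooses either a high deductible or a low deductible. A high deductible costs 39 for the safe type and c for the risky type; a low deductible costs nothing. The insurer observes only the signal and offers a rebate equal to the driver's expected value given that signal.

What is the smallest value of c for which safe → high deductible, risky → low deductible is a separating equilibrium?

49

Under separation: high deductible → safe (pays 150); low deductible → risky (pays 101).
Safe: 150 − 39 = 111 ≥ 101 − 0 = 101. Holds regardless of c. ✓
Risky: 101 − 0 ≥ 150 − c, so c ≥ 150 − 101 = 49.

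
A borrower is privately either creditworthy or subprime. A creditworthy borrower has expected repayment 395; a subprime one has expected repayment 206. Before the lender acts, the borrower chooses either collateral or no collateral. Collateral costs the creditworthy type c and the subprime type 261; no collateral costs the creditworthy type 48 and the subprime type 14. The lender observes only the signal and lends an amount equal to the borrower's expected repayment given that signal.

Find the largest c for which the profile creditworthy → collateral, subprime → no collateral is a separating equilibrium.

237

Under separation: collateral → creditworthy (pays 395); no collateral → subprime (pays 206).
Subprime: 206 − 14 = 192 ≥ 395 − 261 = 134. Holds regardless of c. ✓
Creditworthy: 395 − c ≥ 206 − 48, so c ≤ 395 − 158 = 237.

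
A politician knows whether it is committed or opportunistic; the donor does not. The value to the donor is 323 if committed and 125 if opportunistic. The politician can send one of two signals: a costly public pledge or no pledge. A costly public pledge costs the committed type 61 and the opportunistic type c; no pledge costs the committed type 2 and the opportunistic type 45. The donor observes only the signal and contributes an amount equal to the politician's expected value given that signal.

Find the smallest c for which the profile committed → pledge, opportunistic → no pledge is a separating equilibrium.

Under separation: pledge → committed (pays 323); no pledge → opportunistic (pays 125).
Committed: 323 − 61 = 262 ≥ 125 − 2 = 123. Holds regardless of c. ✓
Opportunistic: 125 − 45 ≥ 323 − c, so c ≥ 323 − 80 = 243.

243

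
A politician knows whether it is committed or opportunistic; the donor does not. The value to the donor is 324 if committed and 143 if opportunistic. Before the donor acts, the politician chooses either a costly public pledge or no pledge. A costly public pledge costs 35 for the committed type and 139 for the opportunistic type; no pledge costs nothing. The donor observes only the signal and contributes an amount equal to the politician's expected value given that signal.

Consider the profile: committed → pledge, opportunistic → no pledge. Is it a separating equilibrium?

No

If types separate, pledge earns payment 324 and no pledge earns 143.
Committed: pledge gives 324 − 35 = 289; no pledge gives 143 − 0 = 143. No deviation. ✓
Opportunistic: no pledge gives 143 − 0 = 143; pledge gives 324 − 139 = 185. Would deviate. ✗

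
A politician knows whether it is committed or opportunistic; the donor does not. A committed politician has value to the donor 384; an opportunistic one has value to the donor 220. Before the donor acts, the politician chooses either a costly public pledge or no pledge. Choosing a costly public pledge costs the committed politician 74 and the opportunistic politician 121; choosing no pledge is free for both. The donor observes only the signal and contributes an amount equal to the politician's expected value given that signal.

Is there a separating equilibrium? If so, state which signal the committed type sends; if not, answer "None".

None

Try committed → pledge, opportunistic → no pledge:
  Under separation the donor infers type exactly: pledge → committed (pays 384), no pledge → opportunistic (pays 220).
  Committed: pledge gives 384 − 74 = 310; no pledge gives 220 − 0 = 220. No deviation. ✓
  Opportunistic: no pledge gives 220 − 0 = 220; pledge gives 384 − 121 = 263. Would deviate. ✗
Try committed → no pledge, opportunistic → pledge:
  Under separation the donor infers type exactly: no pledge → committed (pays 384), pledge → opportunistic (pays 220).
  Committed: no pledge gives 384 − 0 = 384; pledge gives 220 − 74 = 146. No deviation. ✓
  Opportunistic: pledge gives 220 − 121 = 99; no pledge gives 384 − 0 = 384. Would deviate. ✗
Neither assignment is incentive-compatible.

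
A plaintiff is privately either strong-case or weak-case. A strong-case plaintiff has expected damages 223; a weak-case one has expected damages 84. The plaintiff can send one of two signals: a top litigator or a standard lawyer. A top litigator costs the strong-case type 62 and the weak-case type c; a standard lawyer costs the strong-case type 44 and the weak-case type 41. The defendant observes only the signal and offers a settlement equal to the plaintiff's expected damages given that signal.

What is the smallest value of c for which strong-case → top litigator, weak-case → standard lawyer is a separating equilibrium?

180

Under separation: top litigator → strong-case (pays 223); standard lawyer → weak-case (pays 84).
Strong-case: 223 − 62 = 161 ≥ 84 − 44 = 40. Holds regardless of c. ✓
Weak-case: 84 − 41 ≥ 223 − c, so c ≥ 223 − 43 = 180.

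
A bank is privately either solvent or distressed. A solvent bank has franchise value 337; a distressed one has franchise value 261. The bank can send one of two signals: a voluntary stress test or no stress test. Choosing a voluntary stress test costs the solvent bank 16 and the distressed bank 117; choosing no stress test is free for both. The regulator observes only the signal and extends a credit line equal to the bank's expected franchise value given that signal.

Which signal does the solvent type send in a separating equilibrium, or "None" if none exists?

Try solvent → stress test, distressed → no stress test:
  Under separation the regulator infers type exactly: stress test → solvent (pays 337), no stress test → distressed (pays 261).
  Solvent: stress test gives 337 − 16 = 321; no stress test gives 261 − 0 = 261. No deviation. ✓
  Distressed: no stress test gives 261 − 0 = 261; stress test gives 337 − 117 = 220. No deviation. ✓
Both hold — the solvent type sends stress test.

stress test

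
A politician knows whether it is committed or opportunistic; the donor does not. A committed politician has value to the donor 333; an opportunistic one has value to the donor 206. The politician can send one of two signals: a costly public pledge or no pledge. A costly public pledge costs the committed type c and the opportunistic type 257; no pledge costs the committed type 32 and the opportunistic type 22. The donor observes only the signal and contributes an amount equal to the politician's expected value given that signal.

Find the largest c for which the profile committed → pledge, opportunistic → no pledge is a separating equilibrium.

Under separation: pledge → committed (pays 333); no pledge → opportunistic (pays 206).
Opportunistic: 206 − 22 = 184 ≥ 333 − 257 = 76. Holds regardless of c. ✓
Committed: 333 − c ≥ 206 − 32, so c ≤ 333 − 174 = 159.

159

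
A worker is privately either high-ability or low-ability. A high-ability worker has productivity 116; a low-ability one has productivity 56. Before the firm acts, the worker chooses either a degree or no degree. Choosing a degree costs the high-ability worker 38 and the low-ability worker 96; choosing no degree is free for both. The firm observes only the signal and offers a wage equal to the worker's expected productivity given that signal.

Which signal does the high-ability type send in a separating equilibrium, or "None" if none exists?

Try high-ability → degree, low-ability → no degree:
  If types separate, degree earns payment 116 and no degree earns 56.
  High-ability: degree gives 116 − 38 = 78; no degree gives 56 − 0 = 56. No deviation. ✓
  Low-ability: no degree gives 56 − 0 = 56; degree gives 116 − 96 = 20. No deviation. ✓
Both hold — the high-ability type sends degree.

degree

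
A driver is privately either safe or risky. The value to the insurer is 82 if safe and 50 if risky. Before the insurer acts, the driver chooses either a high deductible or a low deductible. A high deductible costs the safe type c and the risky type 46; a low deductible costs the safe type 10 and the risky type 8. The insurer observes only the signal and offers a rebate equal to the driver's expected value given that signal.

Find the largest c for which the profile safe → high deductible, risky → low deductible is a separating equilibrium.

42

Under separation: high deductible → safe (pays 82); low deductible → risky (pays 50).
Risky: 50 − 8 = 42 ≥ 82 − 46 = 36. Holds regardless of c. ✓
Safe: 82 − c ≥ 50 − 10, so c ≤ 82 − 40 = 42.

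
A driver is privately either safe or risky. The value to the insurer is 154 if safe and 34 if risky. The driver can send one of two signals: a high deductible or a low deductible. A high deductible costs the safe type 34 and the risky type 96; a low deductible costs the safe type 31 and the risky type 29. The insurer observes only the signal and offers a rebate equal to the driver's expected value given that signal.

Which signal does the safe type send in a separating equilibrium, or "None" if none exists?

Try safe → high deductible, risky → low deductible:
  If types separate, high deductible earns payment 154 and low deductible earns 34.
  Safe: high deductible gives 154 − 34 = 120; low deductible gives 34 − 31 = 3. No deviation. ✓
  Risky: low deductible gives 34 − 29 = 5; high deductible gives 154 − 96 = 58. Would deviate. ✗
Try safe → low deductible, risky → high deductible:
  If types separate, low deductible earns payment 154 and high deductible earns 34.
  Safe: low deductible gives 154 − 31 = 123; high deductible gives 34 − 34 = 0. No deviation. ✓
  Risky: high deductible gives 34 − 96 = -62; low deductible gives 154 − 29 = 125. Would deviate. ✗
Neither assignment is incentive-compatible.

None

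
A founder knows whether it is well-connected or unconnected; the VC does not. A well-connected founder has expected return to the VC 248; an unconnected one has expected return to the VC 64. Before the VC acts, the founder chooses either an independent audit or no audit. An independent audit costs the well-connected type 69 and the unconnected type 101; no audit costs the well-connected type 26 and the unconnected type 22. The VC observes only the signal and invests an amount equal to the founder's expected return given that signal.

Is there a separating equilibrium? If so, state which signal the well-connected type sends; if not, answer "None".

None

Try well-connected → audit, unconnected → no audit:
  If types separate, audit earns payment 248 and no audit earns 64.
  Well-connected: audit gives 248 − 69 = 179; no audit gives 64 − 26 = 38. No deviation. ✓
  Unconnected: no audit gives 64 − 22 = 42; audit gives 248 − 101 = 147. Would deviate. ✗
Try well-connected → no audit, unconnected → audit:
  If types separate, no audit earns payment 248 and audit earns 64.
  Well-connected: no audit gives 248 − 26 = 222; audit gives 64 − 69 = -5. No deviation. ✓
  Unconnected: audit gives 64 − 101 = -37; no audit gives 248 − 22 = 226. Would deviate. ✗
Neither assignment is incentive-compatible.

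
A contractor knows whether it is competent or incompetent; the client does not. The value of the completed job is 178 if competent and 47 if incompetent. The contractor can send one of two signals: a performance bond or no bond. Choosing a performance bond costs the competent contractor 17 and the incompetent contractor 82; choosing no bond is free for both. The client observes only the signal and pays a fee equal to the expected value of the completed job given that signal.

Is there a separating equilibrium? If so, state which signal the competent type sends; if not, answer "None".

None

Try competent → bond, incompetent → no bond:
  If types separate, bond earns payment 178 and no bond earns 47.
  Competent: bond gives 178 − 17 = 161; no bond gives 47 − 0 = 47. No deviation. ✓
  Incompetent: no bond gives 47 − 0 = 47; bond gives 178 − 82 = 96. Would deviate. ✗
Try competent → no bond, incompetent → bond:
  If types separate, no bond earns payment 178 and bond earns 47.
  Competent: no bond gives 178 − 0 = 178; bond gives 47 − 17 = 30. No deviation. ✓
  Incompetent: bond gives 47 − 82 = -35; no bond gives 178 − 0 = 178. Would deviate. ✗
Neither assignment is incentive-compatible.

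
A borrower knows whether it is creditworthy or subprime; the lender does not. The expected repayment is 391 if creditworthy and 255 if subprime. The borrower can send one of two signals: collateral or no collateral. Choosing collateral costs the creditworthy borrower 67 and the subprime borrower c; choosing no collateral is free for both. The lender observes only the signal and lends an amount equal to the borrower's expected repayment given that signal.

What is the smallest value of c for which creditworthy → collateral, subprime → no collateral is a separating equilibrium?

136

Under separation: collateral → creditworthy (pays 391); no collateral → subprime (pays 255).
Creditworthy: 391 − 67 = 324 ≥ 255 − 0 = 255. Holds regardless of c. ✓
Subprime: 255 − 0 ≥ 391 − c, so c ≥ 391 − 255 = 136.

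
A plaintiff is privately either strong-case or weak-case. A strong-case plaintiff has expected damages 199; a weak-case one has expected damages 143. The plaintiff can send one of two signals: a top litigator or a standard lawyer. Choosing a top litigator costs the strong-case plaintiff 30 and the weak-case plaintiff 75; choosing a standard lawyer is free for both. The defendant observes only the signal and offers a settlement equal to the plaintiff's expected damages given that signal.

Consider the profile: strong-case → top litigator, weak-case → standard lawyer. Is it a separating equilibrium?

Under separation the defendant infers type exactly: top litigator → strong-case (pays 199), standard lawyer → weak-case (pays 143).
Strong-case: top litigator gives 199 − 30 = 169; standard lawyer gives 143 − 0 = 143. No deviation. ✓
Weak-case: standard lawyer gives 143 − 0 = 143; top litigator gives 199 − 75 = 124. No deviation. ✓
Neither type gains from mimicking the other.

Yes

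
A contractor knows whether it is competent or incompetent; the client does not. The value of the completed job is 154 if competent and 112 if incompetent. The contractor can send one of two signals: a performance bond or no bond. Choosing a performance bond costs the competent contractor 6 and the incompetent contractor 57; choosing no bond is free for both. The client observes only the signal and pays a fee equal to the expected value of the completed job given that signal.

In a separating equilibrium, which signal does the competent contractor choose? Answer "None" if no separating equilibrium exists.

Try competent → bond, incompetent → no bond:
  If types separate, bond earns payment 154 and no bond earns 112.
  Competent: bond gives 154 − 6 = 148; no bond gives 112 − 0 = 112. No deviation. ✓
  Incompetent: no bond gives 112 − 0 = 112; bond gives 154 − 57 = 97. No deviation. ✓
Both hold — the competent type sends bond.

bond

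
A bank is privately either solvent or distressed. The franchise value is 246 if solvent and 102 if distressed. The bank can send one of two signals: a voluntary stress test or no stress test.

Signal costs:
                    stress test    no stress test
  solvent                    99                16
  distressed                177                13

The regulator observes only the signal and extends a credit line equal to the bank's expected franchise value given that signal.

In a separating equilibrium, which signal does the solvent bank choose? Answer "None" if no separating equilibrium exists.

stress test

Try solvent → stress test, distressed → no stress test:
  If types separate, stress test earns payment 246 and no stress test earns 102.
  Solvent: stress test gives 246 − 99 = 147; no stress test gives 102 − 16 = 86. No deviation. ✓
  Distressed: no stress test gives 102 − 13 = 89; stress test gives 246 − 177 = 69. No deviation. ✓
Both hold — the solvent type sends stress test.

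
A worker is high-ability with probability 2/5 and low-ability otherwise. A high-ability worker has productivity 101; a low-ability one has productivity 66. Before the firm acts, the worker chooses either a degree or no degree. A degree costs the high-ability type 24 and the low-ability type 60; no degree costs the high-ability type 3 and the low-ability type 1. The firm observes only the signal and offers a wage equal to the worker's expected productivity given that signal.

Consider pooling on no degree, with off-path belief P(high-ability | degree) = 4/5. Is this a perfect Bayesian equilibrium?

Yes

On the equilibrium path (no degree) the firm holds the prior 2/5 and pays 2/5·101 + 3/5·66 = 80. Off-path (degree) belief 4/5 gives 4/5·101 + 1/5·66 = 94.
High-ability: no degree gives 80 − 3 = 77; degree gives 94 − 24 = 70. Stays. ✓
Low-ability: no degree gives 80 − 1 = 79; degree gives 94 − 60 = 34. Stays. ✓
Beliefs are Bayes-consistent on-path and both types best-respond.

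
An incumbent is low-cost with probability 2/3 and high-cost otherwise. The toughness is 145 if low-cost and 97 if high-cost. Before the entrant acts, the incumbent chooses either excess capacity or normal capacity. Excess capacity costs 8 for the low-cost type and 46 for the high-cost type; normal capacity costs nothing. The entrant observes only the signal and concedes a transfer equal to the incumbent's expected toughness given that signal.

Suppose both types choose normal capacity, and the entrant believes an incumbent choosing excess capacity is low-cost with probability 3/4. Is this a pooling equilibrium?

At the pooled signal (normal capacity) the entrant holds the prior 2/3 and pays 2/3·145 + 1/3·97 = 129. Off-path (excess capacity) belief 3/4 gives 3/4·145 + 1/4·97 = 133.
Low-cost: normal capacity gives 129 − 0 = 129; excess capacity gives 133 − 8 = 125. Stays. ✓
High-cost: normal capacity gives 129 − 0 = 129; excess capacity gives 133 − 46 = 87. Stays. ✓

Yes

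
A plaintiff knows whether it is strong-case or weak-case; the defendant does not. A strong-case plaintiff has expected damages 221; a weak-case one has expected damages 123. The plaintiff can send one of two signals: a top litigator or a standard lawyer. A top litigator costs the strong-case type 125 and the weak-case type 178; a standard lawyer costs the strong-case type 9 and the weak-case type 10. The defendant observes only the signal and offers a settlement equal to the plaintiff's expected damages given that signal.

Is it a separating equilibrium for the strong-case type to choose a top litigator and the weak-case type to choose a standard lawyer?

No

Under separation the defendant infers type exactly: top litigator → strong-case (pays 221), standard lawyer → weak-case (pays 123).
Strong-case: top litigator gives 221 − 125 = 96; standard lawyer gives 123 − 9 = 114. Would deviate. ✗
Weak-case: standard lawyer gives 123 − 10 = 113; top litigator gives 221 − 178 = 43. No deviation. ✓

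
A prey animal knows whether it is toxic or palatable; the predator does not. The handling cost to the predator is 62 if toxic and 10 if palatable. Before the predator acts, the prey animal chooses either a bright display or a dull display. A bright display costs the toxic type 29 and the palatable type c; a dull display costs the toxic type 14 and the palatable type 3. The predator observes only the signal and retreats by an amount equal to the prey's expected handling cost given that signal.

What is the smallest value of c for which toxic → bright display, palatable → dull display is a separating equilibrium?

55

Under separation: bright display → toxic (pays 62); dull display → palatable (pays 10).
Toxic: 62 − 29 = 33 ≥ 10 − 14 = -4. Holds regardless of c. ✓
Palatable: 10 − 3 ≥ 62 − c, so c ≥ 62 − 7 = 55.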